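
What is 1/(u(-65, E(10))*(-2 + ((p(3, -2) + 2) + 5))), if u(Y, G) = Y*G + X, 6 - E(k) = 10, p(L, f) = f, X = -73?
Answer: 1/561 ≈ 0.0017825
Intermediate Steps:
E(k) = -4 (E(k) = 6 - 1*10 = 6 - 10 = -4)
u(Y, G) = -73 + G*Y (u(Y, G) = Y*G - 73 = G*Y - 73 = -73 + G*Y)
1/(u(-65, E(10))*(-2 + ((p(3, -2) + 2) + 5))) = 1/((-73 - 4*(-65))*(-2 + ((-2 + 2) + 5))) = 1/((-73 + 260)*(-2 + (0 + 5))) = 1/(187*(-2 + 5)) = 1/(187*3) = 1/561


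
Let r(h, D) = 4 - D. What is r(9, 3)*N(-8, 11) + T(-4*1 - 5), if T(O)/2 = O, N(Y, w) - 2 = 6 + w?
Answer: 1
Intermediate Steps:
N(Y, w) = 8 + w (N(Y, w) = 2 + (6 + w) = 8 + w)
T(O) = 2*O
r(9, 3)*N(-8, 11) + T(-4*1 - 5) = (4 - 1*3)*(8 + 11) + 2*(-4*1 - 5) = (4 - 3)*19 + 2*(-4 - 5) = 1*19 + 2*(-9) = 19 - 18 = 1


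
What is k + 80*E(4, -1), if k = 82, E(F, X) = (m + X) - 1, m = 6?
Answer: 402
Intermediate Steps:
E(F, X) = 5 + X (E(F, X) = (6 + X) - 1 = 5 + X)
k + 80*E(4, -1) = 82 + 80*(5 - 1) = 82 + 80*4 = 82 + 320 = 402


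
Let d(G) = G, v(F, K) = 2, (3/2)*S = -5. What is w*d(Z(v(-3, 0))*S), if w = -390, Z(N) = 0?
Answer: 0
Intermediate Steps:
S = -10/3 (S = (2/3)*(-5) = -10/3 ≈ -3.3333)
w*d(Z(v(-3, 0))*S) = -0*(-10)/3 = -390*0 = 0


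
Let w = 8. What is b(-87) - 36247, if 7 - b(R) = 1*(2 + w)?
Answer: -36250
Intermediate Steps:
b(R) = -3 (b(R) = 7 - (2 + 8) = 7 - 10 = -3)
b(-87) - 36247 = -3 - 36247 = -36250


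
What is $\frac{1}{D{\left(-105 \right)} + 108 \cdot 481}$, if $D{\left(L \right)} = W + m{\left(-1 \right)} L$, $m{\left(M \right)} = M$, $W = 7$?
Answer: $\frac{1}{52060} \approx 1.9209 \cdot 10^{-5}$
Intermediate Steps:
$D{\left(L \right)} = 7 - L$
$\frac{1}{D{\left(-105 \right)} + 108 \cdot 481} = \frac{1}{\left(7 - -105\right) + 108 \cdot 481} = \frac{1}{\left(7 + 105\right) + 51948} = \frac{1}{112 + 51948} = \frac{1}{52060}$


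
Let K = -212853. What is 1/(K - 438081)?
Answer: -1/650934 ≈ -1.5363e-6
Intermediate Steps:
1/(K - 438081) = 1/(-212853 - 438081) = 1/(-650934) = -1/650934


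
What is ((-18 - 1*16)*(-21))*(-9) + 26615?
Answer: 20189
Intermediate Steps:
((-18 - 1*16)*(-21))*(-9) + 26615 = ((-18 - 16)*(-21))*(-9) + 26615 = -34*(-21)*(-9) + 26615 = 714*(-9) + 26615 = -6426 + 26615 = 20189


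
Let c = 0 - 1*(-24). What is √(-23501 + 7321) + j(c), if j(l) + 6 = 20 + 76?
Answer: 90 + 2*I*√4045 ≈ 90.0 + 127.2*I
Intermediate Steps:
c = 24 (c = 0 + 24 = 24)
j(l) = 90 (j(l) = -6 + (20 + 76) = -6 + 96 = 90)
√(-23501 + 7321) + j(c) = √(-23501 + 7321) + 90 = √(-16180) + 90 = 2*I*√4045 + 90 = 90 + 2*I*√4045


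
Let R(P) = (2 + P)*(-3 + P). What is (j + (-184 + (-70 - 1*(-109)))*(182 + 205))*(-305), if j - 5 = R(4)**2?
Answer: 17102570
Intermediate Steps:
R(P) = (-3 + P)*(2 + P)
j = 41 (j = 5 + (-6 + 4**2 - 1*4)**2 = 5 + (-6 + 16 - 4)**2 = 5 + 6**2 = 5 + 36 = 41)
(j + (-184 + (-70 - 1*(-109)))*(182 + 205))*(-305) = (41 + (-184 + (-70 - 1*(-109)))*(182 + 205))*(-305) = (41 + (-184 + (-70 + 109))*387)*(-305) = (41 + (-184 + 39)*387)*(-305) = (41 - 145*387)*(-305) = (41 - 56115)*(-305) = -56074*(-305) = 17102570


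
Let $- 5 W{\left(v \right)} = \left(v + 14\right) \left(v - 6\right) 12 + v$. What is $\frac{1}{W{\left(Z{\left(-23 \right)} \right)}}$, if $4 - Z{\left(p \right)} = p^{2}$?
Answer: $- \frac{5}{3255567} \approx -1.5358 \cdot 10^{-6}$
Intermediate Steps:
$Z{\left(p \right)} = 4 - p^{2}$
$W{\left(v \right)} = - \frac{v}{5} - \frac{12 \left(-6 + v\right) \left(14 + v\right)}{5}$ ($W{\left(v \right)} = - \frac{\left(v + 14\right) \left(v - 6\right) 12 + v}{5} = - \frac{\left(14 + v\right) \left(-6 + v\right) 12 + v}{5} = - \frac{\left(-6 + v\right) \left(14 + v\right) 12 + v}{5} = - \frac{12 \left(-6 + v\right) \left(14 + v\right) + v}{5} = - \frac{v + 12 \left(-6 + v\right) \left(14 + v\right)}{5} = - \frac{v}{5} - \frac{12 \left(-6 + v\right) \left(14 + v\right)}{5}$)
$\frac{1}{W{\left(Z{\left(-23 \right)} \right)}} = \frac{1}{\frac{1008}{5} - \frac{97 \left(4 - \left(-23\right)^{2}\right)}{5} - \frac{12 \left(4 - \left(-23\right)^{2}\right)^{2}}{5}} = \frac{1}{\frac{1008}{5} - \frac{97 \left(4 - 529\right)}{5} - \frac{12 \left(4 - 529\right)^{2}}{5}} = \frac{1}{\frac{1008}{5} - -10185 - \frac{12 \left(-525\right)^{2}}{5}} = \frac{1}{\frac{1008}{5} + 10185 - 661500} = \frac{1}{- \frac{3255567}{5}} = - \frac{5}{3255567}$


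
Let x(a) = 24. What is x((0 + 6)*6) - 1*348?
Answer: -324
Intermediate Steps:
x((0 + 6)*6) - 1*348 = 24 - 1*348 = 24 - 348 = -324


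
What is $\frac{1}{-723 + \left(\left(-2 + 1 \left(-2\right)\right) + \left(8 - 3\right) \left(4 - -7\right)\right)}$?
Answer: $- \frac{1}{672} \approx -0.0014881$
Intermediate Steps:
$\frac{1}{-723 + \left(\left(-2 + 1 \left(-2\right)\right) + \left(8 - 3\right) \left(4 - -7\right)\right)} = \frac{1}{-723 + \left(\left(-2 - 2\right) + \left(8 - 3\right) \left(4 + 7\right)\right)} = \frac{1}{-723 + \left(-4 + 5 \cdot 11\right)} = \frac{1}{-723 + \left(-4 + 55\right)} = \frac{1}{-723 + 51} = \frac{1}{-672} = - \frac{1}{672}$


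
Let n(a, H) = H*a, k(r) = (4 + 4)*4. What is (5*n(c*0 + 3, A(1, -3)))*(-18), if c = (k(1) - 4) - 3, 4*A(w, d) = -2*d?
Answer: -405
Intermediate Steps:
A(w, d) = -d/2 (A(w, d) = (-2*d)/4 = -d/2)
k(r) = 32 (k(r) = 8*4 = 32)
c = 25 (c = (32 - 4) - 3 = 28 - 3 = 25)
(5*n(c*0 + 3, A(1, -3)))*(-18) = (5*((-½*(-3))*(25*0 + 3)))*(-18) = (5*(3*(0 + 3)/2))*(-18) = (5*((3/2)*3))*(-18) = (5*(9/2))*(-18) = (45/2)*(-18) = -405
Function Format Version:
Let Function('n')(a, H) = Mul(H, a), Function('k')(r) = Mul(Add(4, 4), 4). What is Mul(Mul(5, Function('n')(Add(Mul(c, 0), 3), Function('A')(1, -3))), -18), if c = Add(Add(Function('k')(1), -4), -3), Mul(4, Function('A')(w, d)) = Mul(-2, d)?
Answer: -405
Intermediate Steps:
Function('A')(w, d) = Mul(Rational(-1, 2), d) (Function('A')(w, d) = Mul(Rational(1, 4), Mul(-2, d)) = Mul(Rational(-1, 2), d))
Function('k')(r) = 32 (Function('k')(r) = Mul(8, 4) = 32)
c = 25 (c = Add(Add(32, -4), -3) = Add(28, -3) = 25)
Mul(Mul(5, Function('n')(Add(Mul(c, 0), 3), Function('A')(1, -3))), -18) = Mul(Mul(5, Mul(Mul(Rational(-1, 2), -3), Add(Mul(25, 0), 3))), -18) = Mul(Mul(5, Mul(Rational(3, 2), Add(0, 3))), -18) = Mul(Mul(5, Mul(Rational(3, 2), 3)), -18) = Mul(Mul(5, Rational(9, 2)), -18) = Mul(Rational(45, 2), -18) = -405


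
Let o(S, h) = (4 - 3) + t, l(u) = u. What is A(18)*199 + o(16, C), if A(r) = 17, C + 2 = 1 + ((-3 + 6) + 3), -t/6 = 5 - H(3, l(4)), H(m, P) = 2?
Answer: 3366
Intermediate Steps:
t = -18 (t = -6*(5 - 1*2) = -6*(5 - 2) = -6*3 = -18)
C = 5 (C = -2 + (1 + ((-3 + 6) + 3)) = -2 + (1 + (3 + 3)) = -2 + (1 + 6) = -2 + 7 = 5)
o(S, h) = -17 (o(S, h) = (4 - 3) - 18 = 1 - 18 = -17)
A(18)*199 + o(16, C) = 17*199 - 17 = 3383 - 17 = 3366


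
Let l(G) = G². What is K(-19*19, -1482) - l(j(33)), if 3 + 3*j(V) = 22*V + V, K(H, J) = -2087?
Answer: -65591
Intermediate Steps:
j(V) = -1 + 23*V/3 (j(V) = -1 + (22*V + V)/3 = -1 + (23*V)/3 = -1 + 23*V/3)
K(-19*19, -1482) - l(j(33)) = -2087 - (-1 + (23/3)*33)² = -2087 - (-1 + 253)² = -2087 - 1*252² = -2087 - 1*63504 = -2087 - 63504 = -65591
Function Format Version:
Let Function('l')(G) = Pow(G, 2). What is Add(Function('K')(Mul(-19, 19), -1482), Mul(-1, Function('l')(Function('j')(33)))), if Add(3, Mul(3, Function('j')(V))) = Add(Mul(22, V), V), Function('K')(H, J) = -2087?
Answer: -65591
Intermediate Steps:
Function('j')(V) = Add(-1, Mul(Rational(23, 3), V)) (Function('j')(V) = Add(-1, Mul(Rational(1, 3), Add(Mul(22, V), V))) = Add(-1, Mul(Rational(1, 3), Mul(23, V))) = Add(-1, Mul(Rational(23, 3), V)))
Add(Function('K')(Mul(-19, 19), -1482), Mul(-1, Function('l')(Function('j')(33)))) = Add(-2087, Mul(-1, Pow(Add(-1, Mul(Rational(23, 3), 33)), 2))) = Add(-2087, Mul(-1, Pow(Add(-1, 253), 2))) = Add(-2087, Mul(-1, Pow(252, 2))) = Add(-2087, Mul(-1, 63504)) = Add(-2087, -63504) = -65591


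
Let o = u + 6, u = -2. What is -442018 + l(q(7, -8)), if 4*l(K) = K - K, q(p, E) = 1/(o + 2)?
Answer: -442018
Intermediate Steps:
o = 4 (o = -2 + 6 = 4)
q(p, E) = 1/6 (q(p, E) = 1/(4 + 2) = 1/6)
l(K) = 0 (l(K) = (K - K)/4 = (1/4)*0 = 0)
-442018 + l(q(7, -8)) = -442018 + 0 = -442018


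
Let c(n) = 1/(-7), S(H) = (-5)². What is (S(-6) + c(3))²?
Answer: 30276/49 ≈ 617.88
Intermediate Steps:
S(H) = 25
c(n) = -⅐
(S(-6) + c(3))² = (25 - ⅐)² = (174/7)² = 30276/49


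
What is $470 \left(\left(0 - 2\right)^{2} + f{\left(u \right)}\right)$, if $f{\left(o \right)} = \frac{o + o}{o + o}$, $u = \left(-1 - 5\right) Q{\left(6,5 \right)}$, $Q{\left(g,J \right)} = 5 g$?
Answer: $2350$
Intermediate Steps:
$u = -180$ ($u = \left(-1 - 5\right) 5 \cdot 6 = \left(-6\right) 30 = -180$)
$f{\left(o \right)} = 1$ ($f{\left(o \right)} = \frac{2 o}{2 o} = 2 o \frac{1}{2 o} = 1$)
$470 \left(\left(0 - 2\right)^{2} + f{\left(u \right)}\right) = 470 \left(\left(0 - 2\right)^{2} + 1\right) = 470 \left(\left(-2\right)^{2} + 1\right) = 470 \left(4 + 1\right) = 470 \cdot 5 = 2350$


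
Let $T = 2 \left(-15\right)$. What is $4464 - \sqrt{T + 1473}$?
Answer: $4464 - \sqrt{1443} \approx 4426.0$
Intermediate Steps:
$T = -30$
$4464 - \sqrt{T + 1473} = 4464 - \sqrt{-30 + 1473} = 4464 - \sqrt{1443}$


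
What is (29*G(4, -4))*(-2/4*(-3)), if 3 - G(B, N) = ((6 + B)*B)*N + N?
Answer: 14529/2 ≈ 7264.5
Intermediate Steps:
G(B, N) = 3 - N - B*N*(6 + B) (G(B, N) = 3 - (((6 + B)*B)*N + N) = 3 - ((B*(6 + B))*N + N) = 3 - (B*N*(6 + B) + N) = 3 - (N + B*N*(6 + B)) = 3 + (-N - B*N*(6 + B)) = 3 - N - B*N*(6 + B))
(29*G(4, -4))*(-2/4*(-3)) = (29*(3 - 1*(-4) - 1*(-4)*4² - 6*4*(-4)))*(-2/4*(-3)) = (29*(3 + 4 - 1*(-4)*16 + 96))*(-2*¼*(-3)) = (29*(3 + 4 + 64 + 96))*(-½*(-3)) = (29*167)*(3/2) = 4843*(3/2) = 14529/2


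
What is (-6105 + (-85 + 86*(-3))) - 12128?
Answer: -18576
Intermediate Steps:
(-6105 + (-85 + 86*(-3))) - 12128 = (-6105 + (-85 - 258)) - 12128 = (-6105 - 343) - 12128 = -6448 - 12128 = -18576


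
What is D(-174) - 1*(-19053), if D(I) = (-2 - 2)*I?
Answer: 19749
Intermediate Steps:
D(I) = -4*I
D(-174) - 1*(-19053) = -4*(-174) - 1*(-19053) = 696 + 19053 = 19749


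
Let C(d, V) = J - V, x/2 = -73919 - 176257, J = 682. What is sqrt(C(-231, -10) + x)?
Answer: 2*I*sqrt(124915) ≈ 706.87*I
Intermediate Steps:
x = -500352 (x = 2*(-73919 - 176257) = 2*(-250176) = -500352)
C(d, V) = 682 - V
sqrt(C(-231, -10) + x) = sqrt((682 - 1*(-10)) - 500352) = sqrt((682 + 10) - 500352) = sqrt(692 - 500352) = sqrt(-499660) = 2*I*sqrt(124915)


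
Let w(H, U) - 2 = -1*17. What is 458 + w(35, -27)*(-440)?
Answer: 7058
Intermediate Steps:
w(H, U) = -15 (w(H, U) = 2 - 1*17 = 2 - 17 = -15)
458 + w(35, -27)*(-440) = 458 - 15*(-440) = 458 + 6600 = 7058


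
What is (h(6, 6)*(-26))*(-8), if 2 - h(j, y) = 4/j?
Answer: 832/3 ≈ 277.33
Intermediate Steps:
h(j, y) = 2 - 4/j
(h(6, 6)*(-26))*(-8) = ((2 - 4/6)*(-26))*(-8) = ((2 - 4*⅙)*(-26))*(-8) = ((2 - ⅔)*(-26))*(-8) = ((4/3)*(-26))*(-8) = -104/3*(-8) = 832/3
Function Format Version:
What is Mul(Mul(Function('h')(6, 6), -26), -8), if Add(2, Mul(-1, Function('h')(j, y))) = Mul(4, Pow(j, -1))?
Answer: Rational(832, 3) ≈ 277.33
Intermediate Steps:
Function('h')(j, y) = Add(2, Mul(-4, Pow(j, -1))) (Function('h')(j, y) = Add(2, Mul(-1, Mul(4, Pow(j, -1)))) = Add(2, Mul(-4, Pow(j, -1))))
Mul(Mul(Function('h')(6, 6), -26), -8) = Mul(Mul(Add(2, Mul(-4, Pow(6, -1))), -26), -8) = Mul(Mul(Add(2, Mul(-4, Rational(1, 6))), -26), -8) = Mul(Mul(Add(2, Rational(-2, 3)), -26), -8) = Mul(Mul(Rational(4, 3), -26), -8) = Mul(Rational(-104, 3), -8) = Rational(832, 3)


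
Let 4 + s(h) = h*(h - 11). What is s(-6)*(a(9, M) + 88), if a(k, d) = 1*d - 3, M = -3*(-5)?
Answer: 9800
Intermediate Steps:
M = 15
s(h) = -4 + h*(-11 + h) (s(h) = -4 + h*(h - 11) = -4 + h*(-11 + h))
a(k, d) = -3 + d (a(k, d) = d - 3 = -3 + d)
s(-6)*(a(9, M) + 88) = (-4 + (-6)² - 11*(-6))*((-3 + 15) + 88) = (-4 + 36 + 66)*(12 + 88) = 98*100 = 9800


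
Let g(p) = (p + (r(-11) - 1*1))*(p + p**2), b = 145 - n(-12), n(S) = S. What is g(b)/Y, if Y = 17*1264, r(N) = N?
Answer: 22765/136 ≈ 167.39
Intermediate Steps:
b = 157 (b = 145 - 1*(-12) = 145 + 12 = 157)
Y = 21488
g(p) = (-12 + p)*(p + p**2) (g(p) = (p + (-11 - 1*1))*(p + p**2) = (p + (-11 - 1))*(p + p**2) = (p - 12)*(p + p**2) = (-12 + p)*(p + p**2))
g(b)/Y = (157*(-12 + 157**2 - 11*157))/21488 = (157*(-12 + 24649 - 1727))*(1/21488) = (157*22910)*(1/21488) = 3596870*(1/21488) = 22765/136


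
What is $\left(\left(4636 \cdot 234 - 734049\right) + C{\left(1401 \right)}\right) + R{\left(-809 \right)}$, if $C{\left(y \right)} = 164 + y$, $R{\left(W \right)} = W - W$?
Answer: $352340$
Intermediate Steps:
$R{\left(W \right)} = 0$
$\left(\left(4636 \cdot 234 - 734049\right) + C{\left(1401 \right)}\right) + R{\left(-809 \right)} = \left(\left(4636 \cdot 234 - 734049\right) + \left(164 + 1401\right)\right) + 0 = \left(\left(1084824 - 734049\right) + 1565\right) + 0 = \left(350775 + 1565\right) + 0 = 352340 + 0 = 352340$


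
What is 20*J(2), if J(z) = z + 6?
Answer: 160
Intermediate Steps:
J(z) = 6 + z
20*J(2) = 20*(6 + 2) = 20*8 = 160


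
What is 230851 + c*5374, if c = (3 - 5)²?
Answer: 252347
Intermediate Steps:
c = 4 (c = (-2)² = 4)
230851 + c*5374 = 230851 + 4*5374 = 230851 + 21496 = 252347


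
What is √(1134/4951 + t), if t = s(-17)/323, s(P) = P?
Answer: √1561075055/94069 ≈ 0.42002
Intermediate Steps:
t = -1/19 (t = -17/323 = -17*1/323 = -1/19 ≈ -0.052632)
√(1134/4951 + t) = √(1134/4951 - 1/19) = √(16595/94069) = √1561075055/94069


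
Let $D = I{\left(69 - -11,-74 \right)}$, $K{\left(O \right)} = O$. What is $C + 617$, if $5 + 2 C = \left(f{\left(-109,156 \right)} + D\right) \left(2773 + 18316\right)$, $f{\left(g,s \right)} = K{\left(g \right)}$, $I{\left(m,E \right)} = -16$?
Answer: $-1317448$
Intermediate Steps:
$f{\left(g,s \right)} = g$
$D = -16$
$C = -1318065$ ($C = - \frac{5}{2} + \frac{\left(-109 - 16\right) \left(2773 + 18316\right)}{2} = - \frac{5}{2} + \frac{\left(-125\right) 21089}{2} = - \frac{5}{2} + \frac{1}{2} \left(-2636125\right) = - \frac{5}{2} - \frac{2636125}{2} = -1318065$)
$C + 617 = -1318065 + 617 = -1317448$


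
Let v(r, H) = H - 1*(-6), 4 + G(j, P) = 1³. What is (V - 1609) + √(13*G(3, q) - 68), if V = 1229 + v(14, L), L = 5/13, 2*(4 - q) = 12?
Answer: -4857/13 + I*√107 ≈ -373.62 + 10.344*I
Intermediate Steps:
q = -2 (q = 4 - ½*12 = 4 - 6 = -2)
G(j, P) = -3 (G(j, P) = -4 + 1³ = -4 + 1 = -3)
L = 5/13 (L = 5*(1/13) = 5/13 ≈ 0.38462)
v(r, H) = 6 + H (v(r, H) = H + 6 = 6 + H)
V = 16060/13 (V = 1229 + (6 + 5/13) = 1229 + 83/13 = 16060/13 ≈ 1235.4)
(V - 1609) + √(13*G(3, q) - 68) = (16060/13 - 1609) + √(13*(-3) - 68) = -4857/13 + √(-39 - 68) = -4857/13 + √(-107) = -4857/13 + I*√107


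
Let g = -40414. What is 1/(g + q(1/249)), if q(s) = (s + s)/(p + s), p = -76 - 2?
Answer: -19421/784880296 ≈ -2.4744e-5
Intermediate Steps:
p = -78
q(s) = 2*s/(-78 + s) (q(s) = (s + s)/(-78 + s) = (2*s)/(-78 + s) = 2*s/(-78 + s))
1/(g + q(1/249)) = 1/(-40414 + 2/(249*(-78 + 1/249))) = 1/(-40414 + 2*(1/249)/(-78 + 1/249)) = 1/(-40414 + 2*(1/249)/(-19421/249)) = 1/(-40414 + 2*(1/249)*(-249/19421)) = 1/(-40414 - 2/19421) = 1/(-784880296/19421) = -19421/784880296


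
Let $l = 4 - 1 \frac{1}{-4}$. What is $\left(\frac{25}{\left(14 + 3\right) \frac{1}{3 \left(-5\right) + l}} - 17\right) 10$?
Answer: $- \frac{11155}{34} \approx -328.09$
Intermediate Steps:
$l = \frac{17}{4}$ ($l = 4 - 1 \left(- \frac{1}{4}\right) = 4 - - \frac{1}{4} = 4 + \frac{1}{4} = \frac{17}{4} \approx 4.25$)
$\left(\frac{25}{\left(14 + 3\right) \frac{1}{3 \left(-5\right) + l}} - 17\right) 10 = \left(\frac{25}{\left(14 + 3\right) \frac{1}{3 \left(-5\right) + \frac{17}{4}}} - 17\right) 10 = \left(\frac{25}{17 \frac{1}{-15 + \frac{17}{4}}} - 17\right) 10 = \left(\frac{25}{17 \frac{1}{- \frac{43}{4}}} - 17\right) 10 = \left(\frac{25}{17 \left(- \frac{4}{43}\right)} - 17\right) 10 = \left(\frac{25}{- \frac{68}{43}} - 17\right) 10 = \left(25 \left(- \frac{43}{68}\right) - 17\right) 10 = \left(- \frac{1075}{68} - 17\right) 10 = \left(- \frac{2231}{68}\right) 10 = - \frac{11155}{34}$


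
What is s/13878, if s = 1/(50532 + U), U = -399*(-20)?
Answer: 1/812029536 ≈ 1.2315e-9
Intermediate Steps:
U = 7980
s = 1/58512 (s = 1/(50532 + 7980) = 1/58512 ≈ 1.7090e-5)
s/13878 = (1/58512)/13878 = (1/58512)*(1/13878) = 1/812029536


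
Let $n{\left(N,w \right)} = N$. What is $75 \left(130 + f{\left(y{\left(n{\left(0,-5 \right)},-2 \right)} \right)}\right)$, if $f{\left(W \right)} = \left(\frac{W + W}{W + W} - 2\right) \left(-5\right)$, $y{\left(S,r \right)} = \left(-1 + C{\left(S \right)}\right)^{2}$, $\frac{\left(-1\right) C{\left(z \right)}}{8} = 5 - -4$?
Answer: $10125$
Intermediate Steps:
$C{\left(z \right)} = -72$ ($C{\left(z \right)} = - 8 \left(5 - -4\right) = - 8 \left(5 + 4\right) = \left(-8\right) 9 = -72$)
$y{\left(S,r \right)} = 5329$ ($y{\left(S,r \right)} = \left(-1 - 72\right)^{2} = \left(-73\right)^{2} = 5329$)
$f{\left(W \right)} = 5$ ($f{\left(W \right)} = \left(\frac{2 W}{2 W} - 2\right) \left(-5\right) = \left(2 W \frac{1}{2 W} - 2\right) \left(-5\right) = \left(1 - 2\right) \left(-5\right) = \left(-1\right) \left(-5\right) = 5$)
$75 \left(130 + f{\left(y{\left(n{\left(0,-5 \right)},-2 \right)} \right)}\right) = 75 \left(130 + 5\right) = 75 \cdot 135 = 10125$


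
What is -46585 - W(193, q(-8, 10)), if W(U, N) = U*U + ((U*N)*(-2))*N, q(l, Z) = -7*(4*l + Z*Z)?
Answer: 87374502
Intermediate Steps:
q(l, Z) = -28*l - 7*Z² (q(l, Z) = -7*(4*l + Z²) = -7*(Z² + 4*l) = -28*l - 7*Z²)
W(U, N) = U² - 2*U*N² (W(U, N) = U² + ((N*U)*(-2))*N = U² + (-2*N*U)*N = U² - 2*U*N²)
-46585 - W(193, q(-8, 10)) = -46585 - 193*(193 - 2*(-28*(-8) - 7*10²)²) = -46585 - 193*(193 - 2*(224 - 7*100)²) = -46585 - 193*(193 - 2*(224 - 700)²) = -46585 - 193*(193 - 2*(-476)²) = -46585 - 193*(193 - 2*226576) = -46585 - 193*(193 - 453152) = -46585 - 193*(-452959) = -46585 - 1*(-87421087) = -46585 + 87421087 = 87374502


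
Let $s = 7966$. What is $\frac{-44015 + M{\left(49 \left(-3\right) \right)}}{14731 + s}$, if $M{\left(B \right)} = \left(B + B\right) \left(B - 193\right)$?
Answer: $\frac{55945}{22697} \approx 2.4649$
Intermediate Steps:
$M{\left(B \right)} = 2 B \left(-193 + B\right)$
$\frac{-44015 + M{\left(49 \left(-3\right) \right)}}{14731 + s} = \frac{-44015 + 2 \cdot 49 \left(-3\right) \left(-193 + 49 \left(-3\right)\right)}{14731 + 7966} = \frac{-44015 + 2 \left(-147\right) \left(-193 - 147\right)}{22697} = \left(-44015 + 2 \left(-147\right) \left(-340\right)\right) \frac{1}{22697} = \left(-44015 + 99960\right) \frac{1}{22697} = 55945 \cdot \frac{1}{22697} = \frac{55945}{22697}$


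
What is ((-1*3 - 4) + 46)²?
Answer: 1521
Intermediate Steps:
((-1*3 - 4) + 46)² = ((-3 - 4) + 46)² = (-7 + 46)² = 39² = 1521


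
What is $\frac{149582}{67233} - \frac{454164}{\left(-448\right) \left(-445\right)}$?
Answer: $- \frac{178535173}{3350892720} \approx -0.05328$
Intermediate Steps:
$\frac{149582}{67233} - \frac{454164}{\left(-448\right) \left(-445\right)} = 149582 \cdot \frac{1}{67233} - \frac{454164}{199360} = \frac{149582}{67233} - \frac{113541}{49840} = - \frac{178535173}{3350892720}$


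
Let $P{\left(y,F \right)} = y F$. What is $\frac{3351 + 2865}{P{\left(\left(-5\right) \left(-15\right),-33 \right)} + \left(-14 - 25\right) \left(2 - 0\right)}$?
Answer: $- \frac{56}{23} \approx -2.4348$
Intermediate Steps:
$P{\left(y,F \right)} = F y$
$\frac{3351 + 2865}{P{\left(\left(-5\right) \left(-15\right),-33 \right)} + \left(-14 - 25\right) \left(2 - 0\right)} = \frac{3351 + 2865}{- 33 \left(\left(-5\right) \left(-15\right)\right) + \left(-14 - 25\right) \left(2 - 0\right)} = \frac{6216}{\left(-33\right) 75 - 39 \left(2 + 0\right)} = \frac{6216}{-2475 - 78} = \frac{6216}{-2553} = 6216 \left(- \frac{1}{2553}\right) = - \frac{56}{23}$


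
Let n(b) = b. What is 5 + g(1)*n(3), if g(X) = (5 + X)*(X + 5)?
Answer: 113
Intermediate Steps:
g(X) = (5 + X)² (g(X) = (5 + X)*(5 + X) = (5 + X)²)
5 + g(1)*n(3) = 5 + (5 + 1)²*3 = 5 + 6²*3 = 5 + 36*3 = 5 + 108 = 113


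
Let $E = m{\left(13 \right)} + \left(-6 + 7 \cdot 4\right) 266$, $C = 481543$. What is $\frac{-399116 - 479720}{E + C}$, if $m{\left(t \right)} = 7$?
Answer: $- \frac{439418}{243701} \approx -1.8031$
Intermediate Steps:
$E = 5859$ ($E = 7 + \left(-6 + 7 \cdot 4\right) 266 = 7 + \left(-6 + 28\right) 266 = 7 + 22 \cdot 266 = 7 + 5852 = 5859$)
$\frac{-399116 - 479720}{E + C} = \frac{-399116 - 479720}{5859 + 481543} = - \frac{878836}{487402} = \left(-878836\right) \frac{1}{487402} = - \frac{439418}{243701}$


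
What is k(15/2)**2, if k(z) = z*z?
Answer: 50625/16 ≈ 3164.1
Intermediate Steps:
k(z) = z**2
k(15/2)**2 = ((15/2)**2)**2 = (225/4)**2 = 50625/16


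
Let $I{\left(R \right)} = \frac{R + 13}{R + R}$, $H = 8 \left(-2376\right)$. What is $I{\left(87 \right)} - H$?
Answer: $\frac{1653746}{87} \approx 19009.0$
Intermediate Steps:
$H = -19008$
$I{\left(R \right)} = \frac{13 + R}{2 R}$
$I{\left(87 \right)} - H = \frac{13 + 87}{2 \cdot 87} - -19008 = \frac{1}{2} \cdot \frac{1}{87} \cdot 100 + 19008 = \frac{50}{87} + 19008 = \frac{1653746}{87}$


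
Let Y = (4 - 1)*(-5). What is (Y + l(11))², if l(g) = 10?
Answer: 25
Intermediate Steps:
Y = -15 (Y = 3*(-5) = -15)
(Y + l(11))² = (-15 + 10)² = (-5)² = 25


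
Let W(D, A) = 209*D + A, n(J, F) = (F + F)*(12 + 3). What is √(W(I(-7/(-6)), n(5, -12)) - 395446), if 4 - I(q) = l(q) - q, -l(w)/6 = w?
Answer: I*√14157474/6 ≈ 627.11*I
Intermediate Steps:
l(w) = -6*w
n(J, F) = 30*F (n(J, F) = (2*F)*15 = 30*F)
I(q) = 4 + 7*q (I(q) = 4 - (-6*q - q) = 4 - (-7)*q = 4 + 7*q)
W(D, A) = A + 209*D
√(W(I(-7/(-6)), n(5, -12)) - 395446) = √((30*(-12) + 209*(4 + 7*(-7/(-6)))) - 395446) = √((-360 + 209*(4 + 7*(-7*(-⅙)))) - 395446) = √((-360 + 209*(4 + 7*(7/6))) - 395446) = √((-360 + 209*(4 + 49/6)) - 395446) = √((-360 + 209*(73/6)) - 395446) = √((-360 + 15257/6) - 395446) = √(13097/6 - 395446) = √(-2359579/6) = I*√14157474/6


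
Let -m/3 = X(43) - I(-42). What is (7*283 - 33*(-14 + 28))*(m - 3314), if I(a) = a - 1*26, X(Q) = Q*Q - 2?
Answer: -13760621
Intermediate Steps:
X(Q) = -2 + Q² (X(Q) = Q² - 2 = -2 + Q²)
I(a) = -26 + a (I(a) = a - 26 = -26 + a)
m = -5745 (m = -3*((-2 + 43²) - (-26 - 42)) = -3*((-2 + 1849) - 1*(-68)) = -3*(1847 + 68) = -3*1915 = -5745)
(7*283 - 33*(-14 + 28))*(m - 3314) = (7*283 - 33*(-14 + 28))*(-5745 - 3314) = (1981 - 33*14)*(-9059) = (1981 - 462)*(-9059) = 1519*(-9059) = -13760621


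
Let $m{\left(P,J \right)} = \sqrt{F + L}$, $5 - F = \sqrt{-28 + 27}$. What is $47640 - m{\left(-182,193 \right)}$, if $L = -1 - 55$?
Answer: $47640 - \sqrt{-51 - i} \approx 47640.0 + 7.1418 i$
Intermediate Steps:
$L = -56$ ($L = -1 - 55 = -56$)
$F = 5 - i$ ($F = 5 - \sqrt{-28 + 27} = 5 - \sqrt{-1} = 5 - i \approx 5.0 - 1.0 i$)
$m{\left(P,J \right)} = \sqrt{-51 - i}$ ($m{\left(P,J \right)} = \sqrt{\left(5 - i\right) - 56} = \sqrt{-51 - i}$)
$47640 - m{\left(-182,193 \right)} = 47640 - \sqrt{-51 - i}$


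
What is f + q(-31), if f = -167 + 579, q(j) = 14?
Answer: 426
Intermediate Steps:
f = 412
f + q(-31) = 412 + 14 = 426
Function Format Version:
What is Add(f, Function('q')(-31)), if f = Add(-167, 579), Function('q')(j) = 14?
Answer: 426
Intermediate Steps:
f = 412
Add(f, Function('q')(-31)) = Add(412, 14) = 426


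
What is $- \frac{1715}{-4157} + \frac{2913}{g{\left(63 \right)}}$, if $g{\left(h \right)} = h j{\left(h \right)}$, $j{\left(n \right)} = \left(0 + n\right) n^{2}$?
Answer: $\frac{9009479152}{21828352959} \approx 0.41274$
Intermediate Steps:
$j{\left(n \right)} = n^{3}$ ($j{\left(n \right)} = n n^{2} = n^{3}$)
$g{\left(h \right)} = h^{4}$ ($g{\left(h \right)} = h h^{3} = h^{4}$)
$- \frac{1715}{-4157} + \frac{2913}{g{\left(63 \right)}} = - \frac{1715}{-4157} + \frac{2913}{63^{4}} = \left(-1715\right) \left(- \frac{1}{4157}\right) + \frac{2913}{15752961} = \frac{1715}{4157} + 2913 \cdot \frac{1}{15752961} = \frac{1715}{4157} + \frac{971}{5250987} = \frac{9009479152}{21828352959}$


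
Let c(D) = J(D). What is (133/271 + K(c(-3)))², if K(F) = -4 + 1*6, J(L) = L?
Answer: 455625/73441 ≈ 6.2040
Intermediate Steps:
c(D) = D
K(F) = 2 (K(F) = -4 + 6 = 2)
(133/271 + K(c(-3)))² = (133/271 + 2)² = (675/271)² = 455625/73441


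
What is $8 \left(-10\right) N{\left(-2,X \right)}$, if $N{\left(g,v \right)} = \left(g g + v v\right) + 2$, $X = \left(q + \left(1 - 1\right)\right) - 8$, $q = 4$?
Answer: $-1760$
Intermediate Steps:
$X = -4$ ($X = \left(4 + \left(1 - 1\right)\right) - 8 = \left(4 + 0\right) - 8 = 4 - 8 = -4$)
$N{\left(g,v \right)} = 2 + g^{2} + v^{2}$ ($N{\left(g,v \right)} = \left(g^{2} + v^{2}\right) + 2 = 2 + g^{2} + v^{2}$)
$8 \left(-10\right) N{\left(-2,X \right)} = 8 \left(-10\right) \left(2 + \left(-2\right)^{2} + \left(-4\right)^{2}\right) = - 80 \left(2 + 4 + 16\right) = \left(-80\right) 22 = -1760$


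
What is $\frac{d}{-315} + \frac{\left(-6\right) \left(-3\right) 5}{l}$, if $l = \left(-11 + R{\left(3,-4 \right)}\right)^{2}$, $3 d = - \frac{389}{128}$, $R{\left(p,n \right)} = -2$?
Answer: $\frac{10952141}{20442240} \approx 0.53576$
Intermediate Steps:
$d = - \frac{389}{384}$ ($d = \frac{\left(-389\right) \frac{1}{128}}{3} = \frac{1}{3} \left(- \frac{389}{128}\right) = - \frac{389}{384} \approx -1.013$)
$l = 169$ ($l = \left(-11 - 2\right)^{2} = \left(-13\right)^{2} = 169$)
$\frac{d}{-315} + \frac{\left(-6\right) \left(-3\right) 5}{l} = - \frac{389}{384 \left(-315\right)} + \frac{\left(-6\right) \left(-3\right) 5}{169} = \left(- \frac{389}{384}\right) \left(- \frac{1}{315}\right) + 18 \cdot 5 \cdot \frac{1}{169} = \frac{389}{120960} + 90 \cdot \frac{1}{169} = \frac{389}{120960} + \frac{90}{169} = \frac{10952141}{20442240}$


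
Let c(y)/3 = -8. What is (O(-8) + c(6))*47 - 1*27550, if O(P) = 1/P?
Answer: -229471/8 ≈ -28684.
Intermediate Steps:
c(y) = -24 (c(y) = 3*(-8) = -24)
(O(-8) + c(6))*47 - 1*27550 = (1/(-8) - 24)*47 - 1*27550 = (-⅛ - 24)*47 - 27550 = -193/8*47 - 27550 = -9071/8 - 27550 = -229471/8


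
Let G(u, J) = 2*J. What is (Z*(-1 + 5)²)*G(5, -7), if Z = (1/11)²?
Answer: -224/121 ≈ -1.8512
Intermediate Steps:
Z = 1/121 (Z = (1/11)² = 1/121 ≈ 0.0082645)
(Z*(-1 + 5)²)*G(5, -7) = ((-1 + 5)²/121)*(2*(-7)) = ((1/121)*4²)*(-14) = ((1/121)*16)*(-14) = (16/121)*(-14) = -224/121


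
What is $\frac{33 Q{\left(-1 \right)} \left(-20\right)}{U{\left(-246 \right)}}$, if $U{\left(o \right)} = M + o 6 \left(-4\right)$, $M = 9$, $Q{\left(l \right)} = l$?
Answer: $\frac{220}{1971} \approx 0.11162$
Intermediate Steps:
$U{\left(o \right)} = 9 - 24 o$ ($U{\left(o \right)} = 9 + o 6 \left(-4\right) = 9 + o \left(-24\right) = 9 - 24 o$)
$\frac{33 Q{\left(-1 \right)} \left(-20\right)}{U{\left(-246 \right)}} = \frac{33 \left(-1\right) \left(-20\right)}{9 - -5904} = \frac{\left(-33\right) \left(-20\right)}{9 + 5904} = \frac{660}{5913} = 660 \cdot \frac{1}{5913} = \frac{220}{1971}$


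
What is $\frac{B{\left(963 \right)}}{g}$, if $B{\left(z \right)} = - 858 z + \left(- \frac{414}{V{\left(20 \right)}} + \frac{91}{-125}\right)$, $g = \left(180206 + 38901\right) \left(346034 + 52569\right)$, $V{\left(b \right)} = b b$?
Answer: $- \frac{826255763}{87336707521000} \approx -9.4606 \cdot 10^{-6}$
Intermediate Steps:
$V{\left(b \right)} = b^{2}$
$g = 87336707521$ ($g = 219107 \cdot 398603 = 87336707521$)
$B{\left(z \right)} = - \frac{1763}{1000} - 858 z$ ($B{\left(z \right)} = - 858 z + \left(- \frac{414}{20^{2}} + \frac{91}{-125}\right) = - 858 z + \left(- \frac{414}{400} + 91 \left(- \frac{1}{125}\right)\right) = - 858 z - \frac{1763}{1000} = - \frac{1763}{1000} - 858 z$)
$\frac{B{\left(963 \right)}}{g} = \frac{- \frac{1763}{1000} - 826254}{87336707521} = \left(- \frac{1763}{1000} - 826254\right) \frac{1}{87336707521} = \left(- \frac{826255763}{1000}\right) \frac{1}{87336707521} = - \frac{826255763}{87336707521000}$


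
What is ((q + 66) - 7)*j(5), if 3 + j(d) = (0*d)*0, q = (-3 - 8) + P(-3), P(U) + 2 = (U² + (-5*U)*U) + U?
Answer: -21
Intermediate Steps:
P(U) = -2 + U - 4*U² (P(U) = -2 + ((U² + (-5*U)*U) + U) = -2 + ((U² - 5*U²) + U) = -2 + (-4*U² + U) = -2 + (U - 4*U²) = -2 + U - 4*U²)
q = -52 (q = (-3 - 8) + (-2 - 3 - 4*(-3)²) = -11 + (-2 - 3 - 4*9) = -11 + (-2 - 3 - 36) = -11 - 41 = -52)
j(d) = -3 (j(d) = -3 + (0*d)*0 = -3 + 0*0 = -3 + 0 = -3)
((q + 66) - 7)*j(5) = ((-52 + 66) - 7)*(-3) = (14 - 7)*(-3) = 7*(-3) = -21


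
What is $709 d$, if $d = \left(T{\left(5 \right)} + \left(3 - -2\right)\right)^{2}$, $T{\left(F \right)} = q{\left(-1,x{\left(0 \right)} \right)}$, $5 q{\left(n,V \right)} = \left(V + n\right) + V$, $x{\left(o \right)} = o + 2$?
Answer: $\frac{555856}{25} \approx 22234.0$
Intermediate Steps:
$x{\left(o \right)} = 2 + o$
$q{\left(n,V \right)} = \frac{n}{5} + \frac{2 V}{5}$ ($q{\left(n,V \right)} = \frac{\left(V + n\right) + V}{5} = \frac{n + 2 V}{5} = \frac{n}{5} + \frac{2 V}{5}$)
$T{\left(F \right)} = \frac{3}{5}$ ($T{\left(F \right)} = \frac{1}{5} \left(-1\right) + \frac{2 \left(2 + 0\right)}{5} = - \frac{1}{5} + \frac{2}{5} \cdot 2 = - \frac{1}{5} + \frac{4}{5} = \frac{3}{5}$)
$d = \frac{784}{25}$ ($d = \left(\frac{3}{5} + \left(3 - -2\right)\right)^{2} = \left(\frac{3}{5} + \left(3 + 2\right)\right)^{2} = \left(\frac{3}{5} + 5\right)^{2} = \left(\frac{28}{5}\right)^{2} = \frac{784}{25} \approx 31.36$)
$709 d = 709 \cdot \frac{784}{25} = \frac{555856}{25}$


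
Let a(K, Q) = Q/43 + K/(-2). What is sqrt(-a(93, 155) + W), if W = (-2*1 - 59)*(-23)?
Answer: sqrt(10693842)/86 ≈ 38.025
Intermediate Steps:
a(K, Q) = -K/2 + Q/43 (a(K, Q) = Q*(1/43) + K*(-1/2) = Q/43 - K/2 = -K/2 + Q/43)
W = 1403 (W = (-2 - 59)*(-23) = -61*(-23) = 1403)
sqrt(-a(93, 155) + W) = sqrt(-(-1/2*93 + (1/43)*155) + 1403) = sqrt(-(-93/2 + 155/43) + 1403) = sqrt(-1*(-3689/86) + 1403) = sqrt(3689/86 + 1403) = sqrt(124347/86) = sqrt(10693842)/86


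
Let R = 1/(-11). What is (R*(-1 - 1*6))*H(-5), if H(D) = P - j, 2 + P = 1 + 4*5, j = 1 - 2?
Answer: 140/11 ≈ 12.727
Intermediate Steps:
R = -1/11 ≈ -0.090909
j = -1
P = 19 (P = -2 + (1 + 4*5) = -2 + (1 + 20) = -2 + 21 = 19)
H(D) = 20 (H(D) = 19 - 1*(-1) = 19 + 1 = 20)
(R*(-1 - 1*6))*H(-5) = -(-1 - 1*6)/11*20 = -(-1 - 6)/11*20 = -1/11*(-7)*20 = (7/11)*20 = 140/11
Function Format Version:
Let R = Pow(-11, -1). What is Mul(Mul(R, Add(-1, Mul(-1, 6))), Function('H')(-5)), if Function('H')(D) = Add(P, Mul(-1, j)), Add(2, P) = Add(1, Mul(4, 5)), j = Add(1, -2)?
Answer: Rational(140, 11) ≈ 12.727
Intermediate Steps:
R = Rational(-1, 11) ≈ -0.090909
j = -1
P = 19 (P = Add(-2, Add(1, Mul(4, 5))) = Add(-2, Add(1, 20)) = Add(-2, 21) = 19)
Function('H')(D) = 20 (Function('H')(D) = Add(19, Mul(-1, -1)) = Add(19, 1) = 20)
Mul(Mul(R, Add(-1, Mul(-1, 6))), Function('H')(-5)) = Mul(Mul(Rational(-1, 11), Add(-1, Mul(-1, 6))), 20) = Mul(Mul(Rational(-1, 11), Add(-1, -6)), 20) = Mul(Mul(Rational(-1, 11), -7), 20) = Mul(Rational(7, 11), 20) = Rational(140, 11)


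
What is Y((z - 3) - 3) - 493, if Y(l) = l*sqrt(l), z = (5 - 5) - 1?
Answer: -493 - 7*I*sqrt(7) ≈ -493.0 - 18.52*I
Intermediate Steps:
z = -1 (z = 0 - 1 = -1)
Y(l) = l**(3/2)
Y((z - 3) - 3) - 493 = ((-1 - 3) - 3)**(3/2) - 493 = (-4 - 3)**(3/2) - 493 = (-7)**(3/2) - 493 = -7*I*sqrt(7) - 493 = -493 - 7*I*sqrt(7)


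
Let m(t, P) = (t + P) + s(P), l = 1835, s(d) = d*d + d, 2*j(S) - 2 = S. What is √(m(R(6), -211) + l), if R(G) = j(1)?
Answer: √183742/2 ≈ 214.33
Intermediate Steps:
j(S) = 1 + S/2
s(d) = d + d² (s(d) = d² + d = d + d²)
R(G) = 3/2 (R(G) = 1 + (½)*1 = 1 + ½ = 3/2)
m(t, P) = P + t + P*(1 + P) (m(t, P) = (t + P) + P*(1 + P) = (P + t) + P*(1 + P) = P + t + P*(1 + P))
√(m(R(6), -211) + l) = √((-211 + 3/2 - 211*(1 - 211)) + 1835) = √((-211 + 3/2 - 211*(-210)) + 1835) = √((-211 + 3/2 + 44310) + 1835) = √(88201/2 + 1835) = √(91871/2) = √183742/2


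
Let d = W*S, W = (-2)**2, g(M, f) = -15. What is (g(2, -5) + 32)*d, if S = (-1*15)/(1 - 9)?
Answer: 255/2 ≈ 127.50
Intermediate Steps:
W = 4
S = 15/8 (S = -15/(-8) = -15*(-1/8) = 15/8 ≈ 1.8750)
d = 15/2 (d = 4*(15/8) = 15/2 ≈ 7.5000)
(g(2, -5) + 32)*d = (-15 + 32)*(15/2) = 17*(15/2) = 255/2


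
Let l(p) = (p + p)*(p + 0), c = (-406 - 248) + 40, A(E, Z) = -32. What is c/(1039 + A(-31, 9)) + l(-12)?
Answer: 289402/1007 ≈ 287.39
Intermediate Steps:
c = -614 (c = -654 + 40 = -614)
l(p) = 2*p² (l(p) = (2*p)*p = 2*p²)
c/(1039 + A(-31, 9)) + l(-12) = -614/(1039 - 32) + 2*(-12)² = -614/1007 + 2*144 = -614*1/1007 + 288 = -614/1007 + 288 = 289402/1007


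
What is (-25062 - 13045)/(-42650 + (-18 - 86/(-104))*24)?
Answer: 495391/559808 ≈ 0.88493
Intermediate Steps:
(-25062 - 13045)/(-42650 + (-18 - 86/(-104))*24) = -38107/(-42650 + (-18 - 86*(-1/104))*24) = -38107/(-42650 + (-18 + 43/52)*24) = -38107/(-42650 - 893/52*24) = -38107/(-42650 - 5358/13) = -38107/(-559808/13) = -38107*(-13/559808) = 495391/559808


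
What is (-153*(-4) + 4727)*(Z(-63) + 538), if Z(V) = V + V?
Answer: 2199668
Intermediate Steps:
Z(V) = 2*V
(-153*(-4) + 4727)*(Z(-63) + 538) = (-153*(-4) + 4727)*(2*(-63) + 538) = (612 + 4727)*(-126 + 538) = 5339*412 = 2199668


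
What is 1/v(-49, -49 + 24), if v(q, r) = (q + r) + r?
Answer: -1/99 ≈ -0.010101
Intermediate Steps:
v(q, r) = q + 2*r
1/v(-49, -49 + 24) = 1/(-49 + 2*(-49 + 24)) = 1/(-49 + 2*(-25)) = 1/(-49 - 50) = 1/(-99) = -1/99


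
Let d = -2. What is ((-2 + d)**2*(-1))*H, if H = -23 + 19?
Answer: 64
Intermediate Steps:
H = -4
((-2 + d)**2*(-1))*H = ((-2 - 2)**2*(-1))*(-4) = ((-4)**2*(-1))*(-4) = (16*(-1))*(-4) = -16*(-4) = 64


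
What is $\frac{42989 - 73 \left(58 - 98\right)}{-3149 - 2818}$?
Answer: $- \frac{5101}{663} \approx -7.6938$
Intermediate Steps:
$\frac{42989 - 73 \left(58 - 98\right)}{-3149 - 2818} = \frac{42989 - -2920}{-5967} = \left(42989 + 2920\right) \left(- \frac{1}{5967}\right) = 45909 \left(- \frac{1}{5967}\right) = - \frac{5101}{663}$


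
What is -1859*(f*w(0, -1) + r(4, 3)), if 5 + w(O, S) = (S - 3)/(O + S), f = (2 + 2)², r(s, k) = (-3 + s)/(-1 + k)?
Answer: 57629/2 ≈ 28815.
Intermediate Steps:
r(s, k) = (-3 + s)/(-1 + k)
f = 16 (f = 4² = 16)
w(O, S) = -5 + (-3 + S)/(O + S) (w(O, S) = -5 + (S - 3)/(O + S) = -5 + (-3 + S)/(O + S))
-1859*(f*w(0, -1) + r(4, 3)) = -1859*(16*((-3 - 5*0 - 4*(-1))/(0 - 1)) + (-3 + 4)/(-1 + 3)) = -1859*(16*((-3 + 0 + 4)/(-1)) + 1/2) = -1859*(16*(-1*1) + (½)*1) = -1859*(16*(-1) + ½) = -1859*(-16 + ½) = -1859*(-31/2) = 57629/2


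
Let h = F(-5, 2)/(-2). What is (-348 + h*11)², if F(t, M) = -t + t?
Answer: 121104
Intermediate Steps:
F(t, M) = 0
h = 0 (h = 0/(-2) = 0*(-½) = 0)
(-348 + h*11)² = (-348 + 0*11)² = (-348 + 0)² = (-348)² = 121104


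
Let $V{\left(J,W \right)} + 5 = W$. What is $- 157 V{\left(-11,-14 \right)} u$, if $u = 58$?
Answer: $173014$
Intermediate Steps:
$V{\left(J,W \right)} = -5 + W$
$- 157 V{\left(-11,-14 \right)} u = - 157 \left(-5 - 14\right) 58 = \left(-157\right) \left(-19\right) 58 = 2983 \cdot 58 = 173014$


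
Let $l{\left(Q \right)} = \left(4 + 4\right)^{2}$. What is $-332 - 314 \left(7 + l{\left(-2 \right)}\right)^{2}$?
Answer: $-1583206$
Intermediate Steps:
$l{\left(Q \right)} = 64$ ($l{\left(Q \right)} = 8^{2} = 64$)
$-332 - 314 \left(7 + l{\left(-2 \right)}\right)^{2} = -332 - 314 \left(7 + 64\right)^{2} = -332 - 314 \cdot 71^{2} = -332 - 1582874 = -1583206$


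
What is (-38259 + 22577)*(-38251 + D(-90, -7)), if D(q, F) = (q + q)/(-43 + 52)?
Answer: 600165822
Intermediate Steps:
D(q, F) = 2*q/9 (D(q, F) = (2*q)/9 = (2*q)*(⅑) = 2*q/9)
(-38259 + 22577)*(-38251 + D(-90, -7)) = (-38259 + 22577)*(-38251 + (2/9)*(-90)) = -15682*(-38251 - 20) = -15682*(-38271) = 600165822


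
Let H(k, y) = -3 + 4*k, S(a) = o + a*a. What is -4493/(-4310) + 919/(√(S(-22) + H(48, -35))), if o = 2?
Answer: 4493/4310 + 919*√3/45 ≈ 36.415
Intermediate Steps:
S(a) = 2 + a² (S(a) = 2 + a*a = 2 + a²)
-4493/(-4310) + 919/(√(S(-22) + H(48, -35))) = -4493/(-4310) + 919/(√((2 + (-22)²) + (-3 + 4*48))) = -4493*(-1/4310) + 919/(√((2 + 484) + (-3 + 192))) = 4493/4310 + 919/(√(486 + 189)) = 4493/4310 + 919/(√675) = 4493/4310 + 919/((15*√3)) = 4493/4310 + 919*(√3/45) = 4493/4310 + 919*√3/45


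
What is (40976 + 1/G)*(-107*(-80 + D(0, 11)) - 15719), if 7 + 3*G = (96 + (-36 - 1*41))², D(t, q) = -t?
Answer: -34614974871/118 ≈ -2.9335e+8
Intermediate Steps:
G = 118 (G = -7/3 + (96 + (-36 - 1*41))²/3 = -7/3 + (96 + (-36 - 41))²/3 = -7/3 + (96 - 77)²/3 = -7/3 + (⅓)*19² = -7/3 + (⅓)*361 = -7/3 + 361/3 = 118)
(40976 + 1/G)*(-107*(-80 + D(0, 11)) - 15719) = (40976 + 1/118)*(-107*(-80 - 1*0) - 15719) = (40976 + 1/118)*(-107*(-80 + 0) - 15719) = 4835169*(-107*(-80) - 15719)/118 = 4835169*(8560 - 15719)/118 = (4835169/118)*(-7159) = -34614974871/118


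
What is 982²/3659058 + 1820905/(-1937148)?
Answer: -799126449923/1181356147764 ≈ -0.67645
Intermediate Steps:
982²/3659058 + 1820905/(-1937148) = 964324*(1/3659058) + 1820905*(-1/1937148) = 482162/1829529 - 1820905/1937148 = -799126449923/1181356147764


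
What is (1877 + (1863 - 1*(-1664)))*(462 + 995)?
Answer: 7873628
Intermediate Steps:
(1877 + (1863 - 1*(-1664)))*(462 + 995) = (1877 + (1863 + 1664))*1457 = (1877 + 3527)*1457 = 5404*1457 = 7873628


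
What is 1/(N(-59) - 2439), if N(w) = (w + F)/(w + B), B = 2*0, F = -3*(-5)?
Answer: -59/143857 ≈ -0.00041013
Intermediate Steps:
F = 15
B = 0
N(w) = (15 + w)/w (N(w) = (w + 15)/(w + 0) = (15 + w)/w)
1/(N(-59) - 2439) = 1/((15 - 59)/(-59) - 2439) = 1/(-1/59*(-44) - 2439) = 1/(44/59 - 2439) = 1/(-143857/59) = -59/143857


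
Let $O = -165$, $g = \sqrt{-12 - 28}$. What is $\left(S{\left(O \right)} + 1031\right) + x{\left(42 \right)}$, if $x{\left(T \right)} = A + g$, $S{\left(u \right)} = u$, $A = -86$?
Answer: $780 + 2 i \sqrt{10} \approx 780.0 + 6.3246 i$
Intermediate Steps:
$g = 2 i \sqrt{10}$ ($g = \sqrt{-40} = 2 i \sqrt{10} \approx 6.3246 i$)
$x{\left(T \right)} = -86 + 2 i \sqrt{10}$
$\left(S{\left(O \right)} + 1031\right) + x{\left(42 \right)} = \left(-165 + 1031\right) - \left(86 - 2 i \sqrt{10}\right) = 866 - \left(86 - 2 i \sqrt{10}\right) = 780 + 2 i \sqrt{10}$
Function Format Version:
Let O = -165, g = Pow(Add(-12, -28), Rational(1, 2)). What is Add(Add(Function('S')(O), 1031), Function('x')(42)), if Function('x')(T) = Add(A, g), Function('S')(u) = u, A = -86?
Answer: Add(780, Mul(2, I, Pow(10, Rational(1, 2)))) ≈ Add(780.00, Mul(6.3246, I))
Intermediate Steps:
g = Mul(2, I, Pow(10, Rational(1, 2))) (g = Pow(-40, Rational(1, 2)) = Mul(2, I, Pow(10, Rational(1, 2))) ≈ Mul(6.3246, I))
Function('x')(T) = Add(-86, Mul(2, I, Pow(10, Rational(1, 2))))
Add(Add(Function('S')(O), 1031), Function('x')(42)) = Add(Add(-165, 1031), Add(-86, Mul(2, I, Pow(10, Rational(1, 2))))) = Add(866, Add(-86, Mul(2, I, Pow(10, Rational(1, 2))))) = Add(780, Mul(2, I, Pow(10, Rational(1, 2))))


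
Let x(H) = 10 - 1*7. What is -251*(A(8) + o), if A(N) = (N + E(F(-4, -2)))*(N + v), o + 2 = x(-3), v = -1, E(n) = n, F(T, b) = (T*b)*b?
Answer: 13805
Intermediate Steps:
F(T, b) = T*b²
x(H) = 3 (x(H) = 10 - 7 = 3)
o = 1 (o = -2 + 3 = 1)
A(N) = (-1 + N)*(-16 + N) (A(N) = (N - 4*(-2)²)*(N - 1) = (N - 4*4)*(-1 + N) = (N - 16)*(-1 + N) = (-16 + N)*(-1 + N) = (-1 + N)*(-16 + N))
-251*(A(8) + o) = -251*((16 + 8² - 17*8) + 1) = -251*((16 + 64 - 136) + 1) = -251*(-56 + 1) = -251*(-55) = 13805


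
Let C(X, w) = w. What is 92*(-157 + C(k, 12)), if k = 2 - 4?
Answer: -13340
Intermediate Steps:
k = -2
92*(-157 + C(k, 12)) = 92*(-157 + 12) = 92*(-145) = -13340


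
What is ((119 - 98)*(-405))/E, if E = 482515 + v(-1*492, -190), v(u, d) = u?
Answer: -8505/482023 ≈ -0.017644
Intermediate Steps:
E = 482023 (E = 482515 - 1*492 = 482515 - 492 = 482023)
((119 - 98)*(-405))/E = ((119 - 98)*(-405))/482023 = (21*(-405))*(1/482023) = -8505*1/482023 = -8505/482023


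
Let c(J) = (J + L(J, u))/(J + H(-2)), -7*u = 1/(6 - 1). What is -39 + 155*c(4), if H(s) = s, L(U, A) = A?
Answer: 3763/14 ≈ 268.79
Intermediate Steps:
u = -1/35 (u = -1/(7*(6 - 1)) = -⅐/5 = -⅐*⅕ = -1/35 ≈ -0.028571)
c(J) = (-1/35 + J)/(-2 + J) (c(J) = (J - 1/35)/(J - 2) = (-1/35 + J)/(-2 + J))
-39 + 155*c(4) = -39 + 155*((-1/35 + 4)/(-2 + 4)) = -39 + 155*((139/35)/2) = -39 + 155*((½)*(139/35)) = -39 + 155*(139/70) = -39 + 4309/14 = 3763/14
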